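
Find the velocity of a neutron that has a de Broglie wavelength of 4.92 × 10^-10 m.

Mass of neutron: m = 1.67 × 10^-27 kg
8.06 × 10^2 m/s

From the de Broglie relation λ = h/(mv), we solve for v:

v = h/(mλ)
v = (6.626 × 10^-34 J·s) / (1.67 × 10^-27 kg × 4.92 × 10^-10 m)
v = 8.06 × 10^2 m/s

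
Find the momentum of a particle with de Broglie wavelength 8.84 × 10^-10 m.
7.50 × 10^-25 kg·m/s

From the de Broglie relation λ = h/p, we solve for p:

p = h/λ
p = (6.626 × 10^-34 J·s) / (8.84 × 10^-10 m)
p = 7.50 × 10^-25 kg·m/s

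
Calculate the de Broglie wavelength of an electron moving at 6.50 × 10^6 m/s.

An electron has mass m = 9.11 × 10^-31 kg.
1.12 × 10^-10 m

Using the de Broglie relation λ = h/(mv):

λ = h/(mv)
λ = (6.626 × 10^-34 J·s) / (9.11 × 10^-31 kg × 6.50 × 10^6 m/s)
λ = 1.12 × 10^-10 m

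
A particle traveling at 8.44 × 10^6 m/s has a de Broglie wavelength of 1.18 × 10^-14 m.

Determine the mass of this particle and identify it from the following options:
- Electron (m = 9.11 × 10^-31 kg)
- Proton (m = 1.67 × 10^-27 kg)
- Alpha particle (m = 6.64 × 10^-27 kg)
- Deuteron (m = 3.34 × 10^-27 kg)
The particle is an alpha particle.

From λ = h/(mv), solve for mass:

m = h/(λv)
m = (6.626 × 10^-34 J·s) / (1.18 × 10^-14 m × 8.44 × 10^6 m/s)
m = 6.65 × 10^-27 kg

Comparing with the listed masses, this is closest to an alpha particle.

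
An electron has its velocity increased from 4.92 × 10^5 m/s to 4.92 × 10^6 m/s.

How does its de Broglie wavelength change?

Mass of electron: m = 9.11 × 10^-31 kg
The wavelength decreases by a factor of 10.

Using λ = h/(mv):

Initial wavelength: λ₁ = h/(mv₁) = 1.48 × 10^-9 m
Final wavelength: λ₂ = h/(mv₂) = 1.48 × 10^-10 m

Since λ ∝ 1/v, when velocity increases by a factor of 10, the wavelength decreases by a factor of 10.

λ₂/λ₁ = v₁/v₂ = 1/10

The wavelength decreases by a factor of 10.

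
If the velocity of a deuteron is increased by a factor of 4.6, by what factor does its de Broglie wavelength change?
The wavelength decreases by a factor of 4.6.

From λ = h/(mv), the wavelength is inversely proportional to velocity:

λ ∝ 1/v

If v → 4.6v, then λ → λ/4.6

When velocity is increased by a factor of 4.6, the wavelength decreases by a factor of 4.6.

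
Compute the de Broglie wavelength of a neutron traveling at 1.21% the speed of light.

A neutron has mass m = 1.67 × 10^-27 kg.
1.09 × 10^-13 m

Using the de Broglie relation λ = h/(mv):

v = 1.21% × c = 3.627 × 10^6 m/s

λ = h/(mv)
λ = (6.626 × 10^-34 J·s) / (1.67 × 10^-27 kg × 3.627 × 10^6 m/s)
λ = 1.09 × 10^-13 m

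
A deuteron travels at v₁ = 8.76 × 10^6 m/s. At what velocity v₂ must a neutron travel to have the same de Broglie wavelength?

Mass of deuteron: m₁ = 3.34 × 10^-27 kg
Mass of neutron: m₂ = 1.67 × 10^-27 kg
v₂ = 1.75 × 10^7 m/s

For equal de Broglie wavelengths: λ₁ = λ₂

h/(m₁v₁) = h/(m₂v₂)
m₁v₁ = m₂v₂
v₂ = v₁ · (m₁/m₂)

v₂ = 8.76 × 10^6 m/s × (3.34 × 10^-27 kg / 1.67 × 10^-27 kg)
v₂ = 1.75 × 10^7 m/s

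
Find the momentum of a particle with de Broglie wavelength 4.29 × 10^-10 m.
1.54 × 10^-24 kg·m/s

From the de Broglie relation λ = h/p, we solve for p:

p = h/λ
p = (6.626 × 10^-34 J·s) / (4.29 × 10^-10 m)
p = 1.54 × 10^-24 kg·m/s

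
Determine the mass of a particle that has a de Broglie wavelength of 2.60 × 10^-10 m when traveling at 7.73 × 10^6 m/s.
3.30 × 10^-31 kg

From the de Broglie relation λ = h/(mv), we solve for m:

m = h/(λv)
m = (6.626 × 10^-34 J·s) / (2.60 × 10^-10 m × 7.73 × 10^6 m/s)
m = 3.30 × 10^-31 kg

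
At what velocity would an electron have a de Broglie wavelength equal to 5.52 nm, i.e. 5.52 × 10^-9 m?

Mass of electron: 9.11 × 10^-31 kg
1.32 × 10^5 m/s

From λ = h/(mv), solve for v:

v = h/(mλ)
v = (6.626 × 10^-34 J·s) / (9.11 × 10^-31 kg × 5.52 × 10^-9 m)
v = 1.32 × 10^5 m/s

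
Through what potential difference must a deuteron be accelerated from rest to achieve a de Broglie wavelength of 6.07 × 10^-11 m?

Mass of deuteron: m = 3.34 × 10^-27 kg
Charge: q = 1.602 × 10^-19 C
1.11 × 10^-1 V

From λ = h/√(2mqV), we solve for V:

λ² = h²/(2mqV)
V = h²/(2mqλ²)
V = (6.626 × 10^-34 J·s)² / (2 × 3.34 × 10^-27 kg × 1.602 × 10^-19 C × (6.07 × 10^-11 m)²)
V = 1.11 × 10^-1 V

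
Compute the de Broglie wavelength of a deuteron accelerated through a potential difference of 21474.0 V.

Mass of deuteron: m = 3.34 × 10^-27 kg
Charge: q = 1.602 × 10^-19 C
1.38 × 10^-13 m

When a particle is accelerated through voltage V, it gains kinetic energy KE = qV.

The de Broglie wavelength is then λ = h/√(2mqV):

λ = h/√(2mqV)
λ = (6.626 × 10^-34 J·s) / √(2 × 3.34 × 10^-27 kg × 1.602 × 10^-19 C × 21474.0 V)
λ = 1.38 × 10^-13 m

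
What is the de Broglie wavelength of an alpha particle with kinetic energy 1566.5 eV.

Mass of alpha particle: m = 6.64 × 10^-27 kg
3.63 × 10^-13 m

Using λ = h/√(2mKE):

First convert KE to Joules: KE = 1566.5 eV = 2.510 × 10^-16 J

λ = h/√(2mKE)
λ = (6.626 × 10^-34 J·s) / √(2 × 6.64 × 10^-27 kg × 2.510 × 10^-16 J)
λ = 3.63 × 10^-13 m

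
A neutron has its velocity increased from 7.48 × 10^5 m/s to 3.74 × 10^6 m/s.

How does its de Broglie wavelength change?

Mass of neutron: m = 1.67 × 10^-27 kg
The wavelength decreases by a factor of 5.

Using λ = h/(mv):

Initial wavelength: λ₁ = h/(mv₁) = 5.30 × 10^-13 m
Final wavelength: λ₂ = h/(mv₂) = 1.06 × 10^-13 m

Since λ ∝ 1/v, when velocity increases by a factor of 5, the wavelength decreases by a factor of 5.

λ₂/λ₁ = v₁/v₂ = 1/5

The wavelength decreases by a factor of 5.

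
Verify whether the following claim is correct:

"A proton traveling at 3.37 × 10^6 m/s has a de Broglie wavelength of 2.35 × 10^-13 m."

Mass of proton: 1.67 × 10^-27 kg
False

The claim is incorrect.

Using λ = h/(mv):
λ = (6.626 × 10^-34 J·s) / (1.67 × 10^-27 kg × 3.37 × 10^6 m/s)
λ = 1.18 × 10^-13 m

The actual wavelength differs from the claimed 2.35 × 10^-13 m.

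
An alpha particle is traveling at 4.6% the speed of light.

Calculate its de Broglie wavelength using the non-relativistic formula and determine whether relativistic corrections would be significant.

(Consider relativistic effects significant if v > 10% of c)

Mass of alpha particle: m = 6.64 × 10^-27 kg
No, relativistic corrections are not needed.

Using the non-relativistic de Broglie formula λ = h/(mv):

v = 4.6% × c = 1.379 × 10^7 m/s

λ = h/(mv)
λ = (6.626 × 10^-34 J·s) / (6.64 × 10^-27 kg × 1.379 × 10^7 m/s)
λ = 7.24 × 10^-15 m

Since v = 4.6% of c < 10% of c, relativistic corrections are NOT significant and this non-relativistic result is a good approximation.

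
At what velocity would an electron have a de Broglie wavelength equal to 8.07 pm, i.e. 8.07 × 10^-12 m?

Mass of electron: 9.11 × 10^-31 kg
9.01 × 10^7 m/s

From λ = h/(mv), solve for v:

v = h/(mλ)
v = (6.626 × 10^-34 J·s) / (9.11 × 10^-31 kg × 8.07 × 10^-12 m)
v = 9.01 × 10^7 m/s

Note: This velocity is 30.1% of the speed of light, so relativistic corrections would be needed for a more accurate calculation.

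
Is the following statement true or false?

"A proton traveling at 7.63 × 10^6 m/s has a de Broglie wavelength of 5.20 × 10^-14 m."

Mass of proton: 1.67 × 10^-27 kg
True

The claim is correct.

Using λ = h/(mv):
λ = (6.626 × 10^-34 J·s) / (1.67 × 10^-27 kg × 7.63 × 10^6 m/s)
λ = 5.20 × 10^-14 m

This matches the claimed value.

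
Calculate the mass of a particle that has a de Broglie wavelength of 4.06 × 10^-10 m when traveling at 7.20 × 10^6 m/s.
2.27 × 10^-31 kg

From the de Broglie relation λ = h/(mv), we solve for m:

m = h/(λv)
m = (6.626 × 10^-34 J·s) / (4.06 × 10^-10 m × 7.20 × 10^6 m/s)
m = 2.27 × 10^-31 kg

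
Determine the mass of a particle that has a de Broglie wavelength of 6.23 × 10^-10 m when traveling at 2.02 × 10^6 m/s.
5.27 × 10^-31 kg

From the de Broglie relation λ = h/(mv), we solve for m:

m = h/(λv)
m = (6.626 × 10^-34 J·s) / (6.23 × 10^-10 m × 2.02 × 10^6 m/s)
m = 5.27 × 10^-31 kg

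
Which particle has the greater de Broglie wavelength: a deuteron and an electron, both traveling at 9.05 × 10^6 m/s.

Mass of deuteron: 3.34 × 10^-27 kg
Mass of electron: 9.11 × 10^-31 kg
The electron has the longer wavelength.

Using λ = h/(mv), since both particles have the same velocity, the wavelength depends only on mass.

For deuteron: λ₁ = h/(m₁v) = 2.19 × 10^-14 m
For electron: λ₂ = h/(m₂v) = 8.04 × 10^-11 m

Since λ ∝ 1/m at constant velocity, the lighter particle has the longer wavelength.

The electron has the longer de Broglie wavelength.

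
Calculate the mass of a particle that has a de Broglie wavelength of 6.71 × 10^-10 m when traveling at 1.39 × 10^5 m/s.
7.10 × 10^-30 kg

From the de Broglie relation λ = h/(mv), we solve for m:

m = h/(λv)
m = (6.626 × 10^-34 J·s) / (6.71 × 10^-10 m × 1.39 × 10^5 m/s)
m = 7.10 × 10^-30 kg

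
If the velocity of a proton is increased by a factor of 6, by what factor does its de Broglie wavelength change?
The wavelength decreases by a factor of 6.

From λ = h/(mv), the wavelength is inversely proportional to velocity:

λ ∝ 1/v

If v → 6v, then λ → λ/6

When velocity is increased by a factor of 6, the wavelength decreases by a factor of 6.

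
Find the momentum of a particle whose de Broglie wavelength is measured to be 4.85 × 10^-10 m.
1.37 × 10^-24 kg·m/s

From the de Broglie relation λ = h/p, we solve for p:

p = h/λ
p = (6.626 × 10^-34 J·s) / (4.85 × 10^-10 m)
p = 1.37 × 10^-24 kg·m/s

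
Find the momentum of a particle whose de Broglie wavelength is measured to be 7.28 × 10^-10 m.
9.10 × 10^-25 kg·m/s

From the de Broglie relation λ = h/p, we solve for p:

p = h/λ
p = (6.626 × 10^-34 J·s) / (7.28 × 10^-10 m)
p = 9.10 × 10^-25 kg·m/s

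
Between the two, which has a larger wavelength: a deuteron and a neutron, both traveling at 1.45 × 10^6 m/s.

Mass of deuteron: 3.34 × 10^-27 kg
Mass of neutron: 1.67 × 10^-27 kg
The neutron has the longer wavelength.

Using λ = h/(mv), since both particles have the same velocity, the wavelength depends only on mass.

For deuteron: λ₁ = h/(m₁v) = 1.37 × 10^-13 m
For neutron: λ₂ = h/(m₂v) = 2.74 × 10^-13 m

Since λ ∝ 1/m at constant velocity, the lighter particle has the longer wavelength.

The neutron has the longer de Broglie wavelength.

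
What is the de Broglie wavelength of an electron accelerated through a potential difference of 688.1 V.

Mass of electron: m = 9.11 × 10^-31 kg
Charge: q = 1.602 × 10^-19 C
4.68 × 10^-11 m

When a particle is accelerated through voltage V, it gains kinetic energy KE = qV.

The de Broglie wavelength is then λ = h/√(2mqV):

λ = h/√(2mqV)
λ = (6.626 × 10^-34 J·s) / √(2 × 9.11 × 10^-31 kg × 1.602 × 10^-19 C × 688.1 V)
λ = 4.68 × 10^-11 m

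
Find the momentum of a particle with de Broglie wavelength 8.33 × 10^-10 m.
7.95 × 10^-25 kg·m/s

From the de Broglie relation λ = h/p, we solve for p:

p = h/λ
p = (6.626 × 10^-34 J·s) / (8.33 × 10^-10 m)
p = 7.95 × 10^-25 kg·m/s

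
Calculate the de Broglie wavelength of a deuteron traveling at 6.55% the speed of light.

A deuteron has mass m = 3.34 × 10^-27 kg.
1.01 × 10^-14 m

Using the de Broglie relation λ = h/(mv):

v = 6.55% × c = 1.964 × 10^7 m/s

λ = h/(mv)
λ = (6.626 × 10^-34 J·s) / (3.34 × 10^-27 kg × 1.964 × 10^7 m/s)
λ = 1.01 × 10^-14 m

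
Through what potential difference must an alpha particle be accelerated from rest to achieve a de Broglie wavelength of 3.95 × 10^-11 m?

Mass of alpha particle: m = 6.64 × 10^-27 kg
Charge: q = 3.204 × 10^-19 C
6.61 × 10^-2 V

From λ = h/√(2mqV), we solve for V:

λ² = h²/(2mqV)
V = h²/(2mqλ²)
V = (6.626 × 10^-34 J·s)² / (2 × 6.64 × 10^-27 kg × 3.204 × 10^-19 C × (3.95 × 10^-11 m)²)
V = 6.61 × 10^-2 V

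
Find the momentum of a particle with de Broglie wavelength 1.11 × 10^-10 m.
5.97 × 10^-24 kg·m/s

From the de Broglie relation λ = h/p, we solve for p:

p = h/λ
p = (6.626 × 10^-34 J·s) / (1.11 × 10^-10 m)
p = 5.97 × 10^-24 kg·m/s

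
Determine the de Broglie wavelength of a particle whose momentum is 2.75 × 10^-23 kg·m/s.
2.41 × 10^-11 m

Using the de Broglie relation λ = h/p:

λ = h/p
λ = (6.626 × 10^-34 J·s) / (2.75 × 10^-23 kg·m/s)
λ = 2.41 × 10^-11 m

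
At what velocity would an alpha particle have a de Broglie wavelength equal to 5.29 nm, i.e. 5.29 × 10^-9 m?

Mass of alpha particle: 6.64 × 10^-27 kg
1.89 × 10^1 m/s

From λ = h/(mv), solve for v:

v = h/(mλ)
v = (6.626 × 10^-34 J·s) / (6.64 × 10^-27 kg × 5.29 × 10^-9 m)
v = 1.89 × 10^1 m/s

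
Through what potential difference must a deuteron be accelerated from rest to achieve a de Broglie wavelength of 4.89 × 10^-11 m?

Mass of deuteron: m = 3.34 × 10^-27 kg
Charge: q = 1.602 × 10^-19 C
1.72 × 10^-1 V

From λ = h/√(2mqV), we solve for V:

λ² = h²/(2mqV)
V = h²/(2mqλ²)
V = (6.626 × 10^-34 J·s)² / (2 × 3.34 × 10^-27 kg × 1.602 × 10^-19 C × (4.89 × 10^-11 m)²)
V = 1.72 × 10^-1 V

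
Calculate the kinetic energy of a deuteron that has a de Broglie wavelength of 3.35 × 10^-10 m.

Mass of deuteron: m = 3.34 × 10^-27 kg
5.86 × 10^-22 J (or 3.66 × 10^-3 eV)

From λ = h/√(2mKE), we solve for KE:

λ² = h²/(2mKE)
KE = h²/(2mλ²)
KE = (6.626 × 10^-34 J·s)² / (2 × 3.34 × 10^-27 kg × (3.35 × 10^-10 m)²)
KE = 5.86 × 10^-22 J
KE = 3.66 × 10^-3 eV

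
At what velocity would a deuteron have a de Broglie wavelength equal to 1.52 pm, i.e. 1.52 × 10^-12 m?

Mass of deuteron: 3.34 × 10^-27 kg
1.31 × 10^5 m/s

From λ = h/(mv), solve for v:

v = h/(mλ)
v = (6.626 × 10^-34 J·s) / (3.34 × 10^-27 kg × 1.52 × 10^-12 m)
v = 1.31 × 10^5 m/s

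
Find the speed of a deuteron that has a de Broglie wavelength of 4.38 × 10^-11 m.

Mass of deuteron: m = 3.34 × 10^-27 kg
4.53 × 10^3 m/s

From the de Broglie relation λ = h/(mv), we solve for v:

v = h/(mλ)
v = (6.626 × 10^-34 J·s) / (3.34 × 10^-27 kg × 4.38 × 10^-11 m)
v = 4.53 × 10^3 m/s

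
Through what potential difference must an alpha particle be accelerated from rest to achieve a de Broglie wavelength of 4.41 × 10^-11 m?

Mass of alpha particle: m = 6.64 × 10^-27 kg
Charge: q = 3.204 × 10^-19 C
5.31 × 10^-2 V

From λ = h/√(2mqV), we solve for V:

λ² = h²/(2mqV)
V = h²/(2mqλ²)
V = (6.626 × 10^-34 J·s)² / (2 × 6.64 × 10^-27 kg × 3.204 × 10^-19 C × (4.41 × 10^-11 m)²)
V = 5.31 × 10^-2 V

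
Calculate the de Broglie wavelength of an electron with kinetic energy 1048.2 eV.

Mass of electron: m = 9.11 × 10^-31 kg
3.79 × 10^-11 m

Using λ = h/√(2mKE):

First convert KE to Joules: KE = 1048.2 eV = 1.679 × 10^-16 J

λ = h/√(2mKE)
λ = (6.626 × 10^-34 J·s) / √(2 × 9.11 × 10^-31 kg × 1.679 × 10^-16 J)
λ = 3.79 × 10^-11 m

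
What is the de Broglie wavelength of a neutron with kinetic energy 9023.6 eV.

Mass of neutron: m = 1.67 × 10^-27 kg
3.02 × 10^-13 m

Using λ = h/√(2mKE):

First convert KE to Joules: KE = 9023.6 eV = 1.446 × 10^-15 J

λ = h/√(2mKE)
λ = (6.626 × 10^-34 J·s) / √(2 × 1.67 × 10^-27 kg × 1.446 × 10^-15 J)
λ = 3.02 × 10^-13 m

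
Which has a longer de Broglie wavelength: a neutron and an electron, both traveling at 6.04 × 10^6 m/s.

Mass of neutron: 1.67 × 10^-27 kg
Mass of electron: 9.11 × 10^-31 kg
The electron has the longer wavelength.

Using λ = h/(mv), since both particles have the same velocity, the wavelength depends only on mass.

For neutron: λ₁ = h/(m₁v) = 6.57 × 10^-14 m
For electron: λ₂ = h/(m₂v) = 1.20 × 10^-10 m

Since λ ∝ 1/m at constant velocity, the lighter particle has the longer wavelength.

The electron has the longer de Broglie wavelength.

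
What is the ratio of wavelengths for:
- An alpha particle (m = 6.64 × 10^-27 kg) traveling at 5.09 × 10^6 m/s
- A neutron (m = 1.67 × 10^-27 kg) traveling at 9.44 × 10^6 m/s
λ₁/λ₂ = 0.466

Using λ = h/(mv):

λ₁ = h/(m₁v₁) = 1.96 × 10^-14 m
λ₂ = h/(m₂v₂) = 4.20 × 10^-14 m

Ratio λ₁/λ₂ = (m₂v₂)/(m₁v₁)
         = (1.67 × 10^-27 kg × 9.44 × 10^6 m/s) / (6.64 × 10^-27 kg × 5.09 × 10^6 m/s)
         = 0.466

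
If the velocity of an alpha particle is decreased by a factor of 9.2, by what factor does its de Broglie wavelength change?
The wavelength increases by a factor of 9.2.

From λ = h/(mv), the wavelength is inversely proportional to velocity:

λ ∝ 1/v

If v → v/9.2, then λ → 9.2λ

When velocity is decreased by a factor of 9.2, the wavelength increases by a factor of 9.2.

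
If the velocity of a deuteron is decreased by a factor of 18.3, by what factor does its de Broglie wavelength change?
The wavelength increases by a factor of 18.3.

From λ = h/(mv), the wavelength is inversely proportional to velocity:

λ ∝ 1/v

If v → v/18.3, then λ → 18.3λ

When velocity is decreased by a factor of 18.3, the wavelength increases by a factor of 18.3.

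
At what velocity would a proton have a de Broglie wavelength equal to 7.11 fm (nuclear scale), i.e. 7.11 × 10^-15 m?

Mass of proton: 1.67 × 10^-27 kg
5.58 × 10^7 m/s

From λ = h/(mv), solve for v:

v = h/(mλ)
v = (6.626 × 10^-34 J·s) / (1.67 × 10^-27 kg × 7.11 × 10^-15 m)
v = 5.58 × 10^7 m/s

Note: This velocity is 18.6% of the speed of light, so relativistic corrections would be needed for a more accurate calculation.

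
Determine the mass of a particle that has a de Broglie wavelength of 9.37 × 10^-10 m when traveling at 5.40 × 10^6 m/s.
1.31 × 10^-31 kg

From the de Broglie relation λ = h/(mv), we solve for m:

m = h/(λv)
m = (6.626 × 10^-34 J·s) / (9.37 × 10^-10 m × 5.40 × 10^6 m/s)
m = 1.31 × 10^-31 kg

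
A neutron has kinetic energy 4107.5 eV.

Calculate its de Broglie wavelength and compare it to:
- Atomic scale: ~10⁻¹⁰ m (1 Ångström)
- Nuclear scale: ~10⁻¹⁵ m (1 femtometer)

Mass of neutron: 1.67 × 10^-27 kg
λ = 4.47 × 10^-13 m, which is between nuclear and atomic scales.

Using λ = h/√(2mKE):

KE = 4107.5 eV = 6.581 × 10^-16 J

λ = h/√(2mKE)
λ = (6.626 × 10^-34 J·s) / √(2 × 1.67 × 10^-27 kg × 6.581 × 10^-16 J)
λ = 4.47 × 10^-13 m

Comparison:
- Atomic scale (10⁻¹⁰ m): λ is 0.0045× this size
- Nuclear scale (10⁻¹⁵ m): λ is 4.5e+02× this size

The wavelength is between nuclear and atomic scales.

This wavelength is appropriate for probing atomic structure but too large for nuclear physics experiments.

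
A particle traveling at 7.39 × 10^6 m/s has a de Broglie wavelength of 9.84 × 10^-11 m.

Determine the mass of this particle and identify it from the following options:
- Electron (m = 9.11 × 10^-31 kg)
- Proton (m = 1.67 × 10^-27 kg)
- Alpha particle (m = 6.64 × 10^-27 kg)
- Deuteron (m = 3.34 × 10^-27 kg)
The particle is an electron.

From λ = h/(mv), solve for mass:

m = h/(λv)
m = (6.626 × 10^-34 J·s) / (9.84 × 10^-11 m × 7.39 × 10^6 m/s)
m = 9.11 × 10^-31 kg

Comparing with the listed masses, this is closest to an electron.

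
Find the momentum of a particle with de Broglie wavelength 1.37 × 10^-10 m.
4.84 × 10^-24 kg·m/s

From the de Broglie relation λ = h/p, we solve for p:

p = h/λ
p = (6.626 × 10^-34 J·s) / (1.37 × 10^-10 m)
p = 4.84 × 10^-24 kg·m/s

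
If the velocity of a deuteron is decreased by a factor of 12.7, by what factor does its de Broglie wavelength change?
The wavelength increases by a factor of 12.7.

From λ = h/(mv), the wavelength is inversely proportional to velocity:

λ ∝ 1/v

If v → v/12.7, then λ → 12.7λ

When velocity is decreased by a factor of 12.7, the wavelength increases by a factor of 12.7.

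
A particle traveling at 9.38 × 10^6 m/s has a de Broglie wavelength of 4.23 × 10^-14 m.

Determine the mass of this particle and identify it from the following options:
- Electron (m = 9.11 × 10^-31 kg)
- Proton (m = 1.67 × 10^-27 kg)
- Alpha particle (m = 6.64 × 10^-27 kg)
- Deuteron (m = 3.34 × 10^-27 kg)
The particle is a proton.

From λ = h/(mv), solve for mass:

m = h/(λv)
m = (6.626 × 10^-34 J·s) / (4.23 × 10^-14 m × 9.38 × 10^6 m/s)
m = 1.67 × 10^-27 kg

Comparing with the listed masses, this is closest to a proton.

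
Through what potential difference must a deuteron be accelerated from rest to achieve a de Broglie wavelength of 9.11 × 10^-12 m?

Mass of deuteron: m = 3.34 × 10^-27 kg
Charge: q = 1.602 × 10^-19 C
4.94 V

From λ = h/√(2mqV), we solve for V:

λ² = h²/(2mqV)
V = h²/(2mqλ²)
V = (6.626 × 10^-34 J·s)² / (2 × 3.34 × 10^-27 kg × 1.602 × 10^-19 C × (9.11 × 10^-12 m)²)
V = 4.94 V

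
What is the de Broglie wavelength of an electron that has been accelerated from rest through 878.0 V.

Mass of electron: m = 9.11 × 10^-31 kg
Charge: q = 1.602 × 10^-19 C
4.14 × 10^-11 m

When a particle is accelerated through voltage V, it gains kinetic energy KE = qV.

The de Broglie wavelength is then λ = h/√(2mqV):

λ = h/√(2mqV)
λ = (6.626 × 10^-34 J·s) / √(2 × 9.11 × 10^-31 kg × 1.602 × 10^-19 C × 878.0 V)
λ = 4.14 × 10^-11 m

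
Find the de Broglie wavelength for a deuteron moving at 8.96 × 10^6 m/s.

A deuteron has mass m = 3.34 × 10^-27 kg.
2.21 × 10^-14 m

Using the de Broglie relation λ = h/(mv):

λ = h/(mv)
λ = (6.626 × 10^-34 J·s) / (3.34 × 10^-27 kg × 8.96 × 10^6 m/s)
λ = 2.21 × 10^-14 m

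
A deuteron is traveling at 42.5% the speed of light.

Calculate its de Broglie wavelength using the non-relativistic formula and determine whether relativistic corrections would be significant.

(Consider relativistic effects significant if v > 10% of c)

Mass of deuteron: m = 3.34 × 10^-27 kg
Yes, relativistic corrections are needed.

Using the non-relativistic de Broglie formula λ = h/(mv):

v = 42.5% × c = 1.274 × 10^8 m/s

λ = h/(mv)
λ = (6.626 × 10^-34 J·s) / (3.34 × 10^-27 kg × 1.274 × 10^8 m/s)
λ = 1.56 × 10^-15 m

Since v = 42.5% of c > 10% of c, relativistic corrections ARE significant and the actual wavelength would differ from this non-relativistic estimate.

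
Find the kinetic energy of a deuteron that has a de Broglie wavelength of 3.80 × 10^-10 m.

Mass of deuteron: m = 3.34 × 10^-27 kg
4.55 × 10^-22 J (or 2.84 × 10^-3 eV)

From λ = h/√(2mKE), we solve for KE:

λ² = h²/(2mKE)
KE = h²/(2mλ²)
KE = (6.626 × 10^-34 J·s)² / (2 × 3.34 × 10^-27 kg × (3.80 × 10^-10 m)²)
KE = 4.55 × 10^-22 J
KE = 2.84 × 10^-3 eV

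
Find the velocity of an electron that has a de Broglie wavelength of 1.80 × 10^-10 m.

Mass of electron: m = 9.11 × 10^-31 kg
4.04 × 10^6 m/s

From the de Broglie relation λ = h/(mv), we solve for v:

v = h/(mλ)
v = (6.626 × 10^-34 J·s) / (9.11 × 10^-31 kg × 1.80 × 10^-10 m)
v = 4.04 × 10^6 m/s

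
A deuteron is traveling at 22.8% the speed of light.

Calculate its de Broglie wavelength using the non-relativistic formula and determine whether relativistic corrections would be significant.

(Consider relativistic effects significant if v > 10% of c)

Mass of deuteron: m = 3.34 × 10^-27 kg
Yes, relativistic corrections are needed.

Using the non-relativistic de Broglie formula λ = h/(mv):

v = 22.8% × c = 6.835 × 10^7 m/s

λ = h/(mv)
λ = (6.626 × 10^-34 J·s) / (3.34 × 10^-27 kg × 6.835 × 10^7 m/s)
λ = 2.90 × 10^-15 m

Since v = 22.8% of c > 10% of c, relativistic corrections ARE significant and the actual wavelength would differ from this non-relativistic estimate.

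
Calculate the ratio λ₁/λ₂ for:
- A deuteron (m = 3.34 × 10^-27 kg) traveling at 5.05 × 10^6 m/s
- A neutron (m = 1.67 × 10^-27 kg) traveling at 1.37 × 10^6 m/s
λ₁/λ₂ = 0.136

Using λ = h/(mv):

λ₁ = h/(m₁v₁) = 3.93 × 10^-14 m
λ₂ = h/(m₂v₂) = 2.90 × 10^-13 m

Ratio λ₁/λ₂ = (m₂v₂)/(m₁v₁)
         = (1.67 × 10^-27 kg × 1.37 × 10^6 m/s) / (3.34 × 10^-27 kg × 5.05 × 10^6 m/s)
         = 0.136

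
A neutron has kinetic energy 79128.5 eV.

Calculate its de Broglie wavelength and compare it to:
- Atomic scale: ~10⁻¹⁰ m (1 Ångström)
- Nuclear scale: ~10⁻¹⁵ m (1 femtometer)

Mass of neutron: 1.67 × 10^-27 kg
λ = 1.02 × 10^-13 m, which is between nuclear and atomic scales.

Using λ = h/√(2mKE):

KE = 79128.5 eV = 1.268 × 10^-14 J

λ = h/√(2mKE)
λ = (6.626 × 10^-34 J·s) / √(2 × 1.67 × 10^-27 kg × 1.268 × 10^-14 J)
λ = 1.02 × 10^-13 m

Comparison:
- Atomic scale (10⁻¹⁰ m): λ is 0.001× this size
- Nuclear scale (10⁻¹⁵ m): λ is 1e+02× this size

The wavelength is between nuclear and atomic scales.

This wavelength is appropriate for probing atomic structure but too large for nuclear physics experiments.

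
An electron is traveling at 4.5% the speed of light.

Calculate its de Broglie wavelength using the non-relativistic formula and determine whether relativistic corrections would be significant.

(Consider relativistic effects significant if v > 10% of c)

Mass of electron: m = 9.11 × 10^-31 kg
No, relativistic corrections are not needed.

Using the non-relativistic de Broglie formula λ = h/(mv):

v = 4.5% × c = 1.349 × 10^7 m/s

λ = h/(mv)
λ = (6.626 × 10^-34 J·s) / (9.11 × 10^-31 kg × 1.349 × 10^7 m/s)
λ = 5.39 × 10^-11 m

Since v = 4.5% of c < 10% of c, relativistic corrections are NOT significant and this non-relativistic result is a good approximation.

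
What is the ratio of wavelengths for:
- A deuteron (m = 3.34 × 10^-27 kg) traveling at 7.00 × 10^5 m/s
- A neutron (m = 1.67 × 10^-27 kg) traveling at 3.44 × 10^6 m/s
λ₁/λ₂ = 2.46

Using λ = h/(mv):

λ₁ = h/(m₁v₁) = 2.83 × 10^-13 m
λ₂ = h/(m₂v₂) = 1.15 × 10^-13 m

Ratio λ₁/λ₂ = (m₂v₂)/(m₁v₁)
         = (1.67 × 10^-27 kg × 3.44 × 10^6 m/s) / (3.34 × 10^-27 kg × 7.00 × 10^5 m/s)
         = 2.46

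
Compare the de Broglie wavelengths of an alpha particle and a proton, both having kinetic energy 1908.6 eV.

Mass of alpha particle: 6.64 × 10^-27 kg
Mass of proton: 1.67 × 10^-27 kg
The proton has the longer wavelength.

Using λ = h/√(2mKE):

For alpha particle: λ₁ = h/√(2m₁KE) = 3.29 × 10^-13 m
For proton: λ₂ = h/√(2m₂KE) = 6.56 × 10^-13 m

Since λ ∝ 1/√m at constant kinetic energy, the lighter particle has the longer wavelength.

The proton has the longer de Broglie wavelength.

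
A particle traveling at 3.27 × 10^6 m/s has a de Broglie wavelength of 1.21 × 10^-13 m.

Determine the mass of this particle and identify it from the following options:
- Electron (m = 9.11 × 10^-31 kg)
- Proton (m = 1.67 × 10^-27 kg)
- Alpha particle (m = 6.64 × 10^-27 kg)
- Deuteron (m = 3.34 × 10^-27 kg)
The particle is a proton.

From λ = h/(mv), solve for mass:

m = h/(λv)
m = (6.626 × 10^-34 J·s) / (1.21 × 10^-13 m × 3.27 × 10^6 m/s)
m = 1.67 × 10^-27 kg

Comparing with the listed masses, this is closest to a proton.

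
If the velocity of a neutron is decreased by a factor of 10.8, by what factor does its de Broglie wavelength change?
The wavelength increases by a factor of 10.8.

From λ = h/(mv), the wavelength is inversely proportional to velocity:

λ ∝ 1/v

If v → v/10.8, then λ → 10.8λ

When velocity is decreased by a factor of 10.8, the wavelength increases by a factor of 10.8.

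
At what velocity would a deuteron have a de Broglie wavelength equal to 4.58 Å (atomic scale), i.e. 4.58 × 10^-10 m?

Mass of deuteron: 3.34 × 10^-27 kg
4.33 × 10^2 m/s

From λ = h/(mv), solve for v:

v = h/(mλ)
v = (6.626 × 10^-34 J·s) / (3.34 × 10^-27 kg × 4.58 × 10^-10 m)
v = 4.33 × 10^2 m/s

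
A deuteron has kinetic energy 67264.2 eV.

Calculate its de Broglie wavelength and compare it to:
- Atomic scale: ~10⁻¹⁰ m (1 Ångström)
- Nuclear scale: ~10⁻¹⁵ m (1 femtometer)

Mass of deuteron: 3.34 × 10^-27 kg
λ = 7.81 × 10^-14 m, which is between nuclear and atomic scales.

Using λ = h/√(2mKE):

KE = 67264.2 eV = 1.078 × 10^-14 J

λ = h/√(2mKE)
λ = (6.626 × 10^-34 J·s) / √(2 × 3.34 × 10^-27 kg × 1.078 × 10^-14 J)
λ = 7.81 × 10^-14 m

Comparison:
- Atomic scale (10⁻¹⁰ m): λ is 0.00078× this size
- Nuclear scale (10⁻¹⁵ m): λ is 78× this size

The wavelength is between nuclear and atomic scales.

This wavelength is appropriate for probing atomic structure but too large for nuclear physics experiments.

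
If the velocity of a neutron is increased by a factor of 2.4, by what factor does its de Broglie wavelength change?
The wavelength decreases by a factor of 2.4.

From λ = h/(mv), the wavelength is inversely proportional to velocity:

λ ∝ 1/v

If v → 2.4v, then λ → λ/2.4

When velocity is increased by a factor of 2.4, the wavelength decreases by a factor of 2.4.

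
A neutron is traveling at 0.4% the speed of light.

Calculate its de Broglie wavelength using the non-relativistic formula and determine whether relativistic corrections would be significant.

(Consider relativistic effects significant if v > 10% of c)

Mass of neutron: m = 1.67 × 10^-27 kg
No, relativistic corrections are not needed.

Using the non-relativistic de Broglie formula λ = h/(mv):

v = 0.4% × c = 1.199 × 10^6 m/s

λ = h/(mv)
λ = (6.626 × 10^-34 J·s) / (1.67 × 10^-27 kg × 1.199 × 10^6 m/s)
λ = 3.31 × 10^-13 m

Since v = 0.4% of c < 10% of c, relativistic corrections are NOT significant and this non-relativistic result is a good approximation.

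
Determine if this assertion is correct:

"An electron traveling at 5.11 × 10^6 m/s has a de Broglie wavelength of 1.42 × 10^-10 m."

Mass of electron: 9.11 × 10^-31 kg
True

The claim is correct.

Using λ = h/(mv):
λ = (6.626 × 10^-34 J·s) / (9.11 × 10^-31 kg × 5.11 × 10^6 m/s)
λ = 1.42 × 10^-10 m

This matches the claimed value.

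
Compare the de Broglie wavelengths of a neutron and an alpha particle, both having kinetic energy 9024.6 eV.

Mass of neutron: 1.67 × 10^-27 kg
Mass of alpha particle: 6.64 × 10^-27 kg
The neutron has the longer wavelength.

Using λ = h/√(2mKE):

For neutron: λ₁ = h/√(2m₁KE) = 3.02 × 10^-13 m
For alpha particle: λ₂ = h/√(2m₂KE) = 1.51 × 10^-13 m

Since λ ∝ 1/√m at constant kinetic energy, the lighter particle has the longer wavelength.

The neutron has the longer de Broglie wavelength.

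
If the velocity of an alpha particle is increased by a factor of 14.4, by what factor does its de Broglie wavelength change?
The wavelength decreases by a factor of 14.4.

From λ = h/(mv), the wavelength is inversely proportional to velocity:

λ ∝ 1/v

If v → 14.4v, then λ → λ/14.4

When velocity is increased by a factor of 14.4, the wavelength decreases by a factor of 14.4.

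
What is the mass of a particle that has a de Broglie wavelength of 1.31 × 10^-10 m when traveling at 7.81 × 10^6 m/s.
6.48 × 10^-31 kg

From the de Broglie relation λ = h/(mv), we solve for m:

m = h/(λv)
m = (6.626 × 10^-34 J·s) / (1.31 × 10^-10 m × 7.81 × 10^6 m/s)
m = 6.48 × 10^-31 kg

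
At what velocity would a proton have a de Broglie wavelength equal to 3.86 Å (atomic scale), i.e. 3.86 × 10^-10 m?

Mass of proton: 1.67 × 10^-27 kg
1.03 × 10^3 m/s

From λ = h/(mv), solve for v:

v = h/(mλ)
v = (6.626 × 10^-34 J·s) / (1.67 × 10^-27 kg × 3.86 × 10^-10 m)
v = 1.03 × 10^3 m/s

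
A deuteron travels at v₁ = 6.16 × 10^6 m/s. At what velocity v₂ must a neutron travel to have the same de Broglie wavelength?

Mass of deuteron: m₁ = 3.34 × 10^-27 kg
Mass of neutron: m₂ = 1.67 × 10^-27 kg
v₂ = 1.23 × 10^7 m/s

For equal de Broglie wavelengths: λ₁ = λ₂

h/(m₁v₁) = h/(m₂v₂)
m₁v₁ = m₂v₂
v₂ = v₁ · (m₁/m₂)

v₂ = 6.16 × 10^6 m/s × (3.34 × 10^-27 kg / 1.67 × 10^-27 kg)
v₂ = 1.23 × 10^7 m/s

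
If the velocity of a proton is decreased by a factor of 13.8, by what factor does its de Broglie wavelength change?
The wavelength increases by a factor of 13.8.

From λ = h/(mv), the wavelength is inversely proportional to velocity:

λ ∝ 1/v

If v → v/13.8, then λ → 13.8λ

When velocity is decreased by a factor of 13.8, the wavelength increases by a factor of 13.8.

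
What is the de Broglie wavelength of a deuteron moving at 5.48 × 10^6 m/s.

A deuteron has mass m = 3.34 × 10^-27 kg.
3.62 × 10^-14 m

Using the de Broglie relation λ = h/(mv):

λ = h/(mv)
λ = (6.626 × 10^-34 J·s) / (3.34 × 10^-27 kg × 5.48 × 10^6 m/s)
λ = 3.62 × 10^-14 m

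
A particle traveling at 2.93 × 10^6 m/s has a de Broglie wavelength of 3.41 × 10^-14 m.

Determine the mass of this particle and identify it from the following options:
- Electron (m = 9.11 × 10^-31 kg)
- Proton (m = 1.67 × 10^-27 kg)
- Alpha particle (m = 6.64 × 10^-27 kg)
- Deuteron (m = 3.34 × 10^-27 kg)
The particle is an alpha particle.

From λ = h/(mv), solve for mass:

m = h/(λv)
m = (6.626 × 10^-34 J·s) / (3.41 × 10^-14 m × 2.93 × 10^6 m/s)
m = 6.63 × 10^-27 kg

Comparing with the listed masses, this is closest to an alpha particle.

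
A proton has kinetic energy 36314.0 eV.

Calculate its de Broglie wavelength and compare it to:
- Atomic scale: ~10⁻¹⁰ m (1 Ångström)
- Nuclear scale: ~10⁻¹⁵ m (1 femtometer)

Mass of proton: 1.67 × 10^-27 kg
λ = 1.50 × 10^-13 m, which is between nuclear and atomic scales.

Using λ = h/√(2mKE):

KE = 36314.0 eV = 5.818 × 10^-15 J

λ = h/√(2mKE)
λ = (6.626 × 10^-34 J·s) / √(2 × 1.67 × 10^-27 kg × 5.818 × 10^-15 J)
λ = 1.50 × 10^-13 m

Comparison:
- Atomic scale (10⁻¹⁰ m): λ is 0.0015× this size
- Nuclear scale (10⁻¹⁵ m): λ is 1.5e+02× this size

The wavelength is between nuclear and atomic scales.

This wavelength is appropriate for probing atomic structure but too large for nuclear physics experiments.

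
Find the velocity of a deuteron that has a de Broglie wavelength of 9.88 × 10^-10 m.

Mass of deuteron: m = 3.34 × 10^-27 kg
2.01 × 10^2 m/s

From the de Broglie relation λ = h/(mv), we solve for v:

v = h/(mλ)
v = (6.626 × 10^-34 J·s) / (3.34 × 10^-27 kg × 9.88 × 10^-10 m)
v = 2.01 × 10^2 m/s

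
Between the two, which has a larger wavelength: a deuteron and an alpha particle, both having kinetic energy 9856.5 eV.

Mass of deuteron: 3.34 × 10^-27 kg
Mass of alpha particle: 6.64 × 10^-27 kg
The deuteron has the longer wavelength.

Using λ = h/√(2mKE):

For deuteron: λ₁ = h/√(2m₁KE) = 2.04 × 10^-13 m
For alpha particle: λ₂ = h/√(2m₂KE) = 1.45 × 10^-13 m

Since λ ∝ 1/√m at constant kinetic energy, the lighter particle has the longer wavelength.

The deuteron has the longer de Broglie wavelength.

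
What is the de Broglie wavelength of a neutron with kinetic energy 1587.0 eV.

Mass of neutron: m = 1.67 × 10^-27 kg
7.19 × 10^-13 m

Using λ = h/√(2mKE):

First convert KE to Joules: KE = 1587.0 eV = 2.543 × 10^-16 J

λ = h/√(2mKE)
λ = (6.626 × 10^-34 J·s) / √(2 × 1.67 × 10^-27 kg × 2.543 × 10^-16 J)
λ = 7.19 × 10^-13 m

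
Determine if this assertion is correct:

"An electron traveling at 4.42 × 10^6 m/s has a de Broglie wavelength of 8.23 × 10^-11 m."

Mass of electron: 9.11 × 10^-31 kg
False

The claim is incorrect.

Using λ = h/(mv):
λ = (6.626 × 10^-34 J·s) / (9.11 × 10^-31 kg × 4.42 × 10^6 m/s)
λ = 1.65 × 10^-10 m

The actual wavelength differs from the claimed 8.23 × 10^-11 m.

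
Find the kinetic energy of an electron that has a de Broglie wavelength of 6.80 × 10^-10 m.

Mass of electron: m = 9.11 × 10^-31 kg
5.21 × 10^-19 J (or 3.25 eV)

From λ = h/√(2mKE), we solve for KE:

λ² = h²/(2mKE)
KE = h²/(2mλ²)
KE = (6.626 × 10^-34 J·s)² / (2 × 9.11 × 10^-31 kg × (6.80 × 10^-10 m)²)
KE = 5.21 × 10^-19 J
KE = 3.25 eV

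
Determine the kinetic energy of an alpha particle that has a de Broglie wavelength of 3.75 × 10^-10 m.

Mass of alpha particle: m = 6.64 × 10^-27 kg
2.35 × 10^-22 J (or 1.47 × 10^-3 eV)

From λ = h/√(2mKE), we solve for KE:

λ² = h²/(2mKE)
KE = h²/(2mλ²)
KE = (6.626 × 10^-34 J·s)² / (2 × 6.64 × 10^-27 kg × (3.75 × 10^-10 m)²)
KE = 2.35 × 10^-22 J
KE = 1.47 × 10^-3 eV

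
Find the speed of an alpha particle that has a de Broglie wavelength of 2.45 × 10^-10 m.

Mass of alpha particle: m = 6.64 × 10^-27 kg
4.07 × 10^2 m/s

From the de Broglie relation λ = h/(mv), we solve for v:

v = h/(mλ)
v = (6.626 × 10^-34 J·s) / (6.64 × 10^-27 kg × 2.45 × 10^-10 m)
v = 4.07 × 10^2 m/s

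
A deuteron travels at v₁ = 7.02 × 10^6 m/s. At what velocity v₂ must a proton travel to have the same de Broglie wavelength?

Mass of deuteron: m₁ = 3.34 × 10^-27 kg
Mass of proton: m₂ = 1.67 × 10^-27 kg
v₂ = 1.40 × 10^7 m/s

For equal de Broglie wavelengths: λ₁ = λ₂

h/(m₁v₁) = h/(m₂v₂)
m₁v₁ = m₂v₂
v₂ = v₁ · (m₁/m₂)

v₂ = 7.02 × 10^6 m/s × (3.34 × 10^-27 kg / 1.67 × 10^-27 kg)
v₂ = 1.40 × 10^7 m/s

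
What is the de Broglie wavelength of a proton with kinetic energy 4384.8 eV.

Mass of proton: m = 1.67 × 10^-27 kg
4.33 × 10^-13 m

Using λ = h/√(2mKE):

First convert KE to Joules: KE = 4384.8 eV = 7.025 × 10^-16 J

λ = h/√(2mKE)
λ = (6.626 × 10^-34 J·s) / √(2 × 1.67 × 10^-27 kg × 7.025 × 10^-16 J)
λ = 4.33 × 10^-13 m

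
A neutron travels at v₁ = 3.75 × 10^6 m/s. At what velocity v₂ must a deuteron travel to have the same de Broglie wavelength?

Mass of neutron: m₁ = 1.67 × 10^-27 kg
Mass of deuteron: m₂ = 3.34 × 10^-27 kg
v₂ = 1.88 × 10^6 m/s

For equal de Broglie wavelengths: λ₁ = λ₂

h/(m₁v₁) = h/(m₂v₂)
m₁v₁ = m₂v₂
v₂ = v₁ · (m₁/m₂)

v₂ = 3.75 × 10^6 m/s × (1.67 × 10^-27 kg / 3.34 × 10^-27 kg)
v₂ = 1.88 × 10^6 m/s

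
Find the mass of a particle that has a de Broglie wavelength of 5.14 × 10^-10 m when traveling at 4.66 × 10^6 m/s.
2.77 × 10^-31 kg

From the de Broglie relation λ = h/(mv), we solve for m:

m = h/(λv)
m = (6.626 × 10^-34 J·s) / (5.14 × 10^-10 m × 4.66 × 10^6 m/s)
m = 2.77 × 10^-31 kg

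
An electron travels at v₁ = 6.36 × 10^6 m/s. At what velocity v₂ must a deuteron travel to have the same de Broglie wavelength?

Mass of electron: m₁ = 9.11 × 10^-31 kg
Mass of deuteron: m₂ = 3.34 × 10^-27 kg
v₂ = 1.73 × 10^3 m/s

For equal de Broglie wavelengths: λ₁ = λ₂

h/(m₁v₁) = h/(m₂v₂)
m₁v₁ = m₂v₂
v₂ = v₁ · (m₁/m₂)

v₂ = 6.36 × 10^6 m/s × (9.11 × 10^-31 kg / 3.34 × 10^-27 kg)
v₂ = 1.73 × 10^3 m/s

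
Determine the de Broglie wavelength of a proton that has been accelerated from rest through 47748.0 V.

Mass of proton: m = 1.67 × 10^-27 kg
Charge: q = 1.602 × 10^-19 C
1.31 × 10^-13 m

When a particle is accelerated through voltage V, it gains kinetic energy KE = qV.

The de Broglie wavelength is then λ = h/√(2mqV):

λ = h/√(2mqV)
λ = (6.626 × 10^-34 J·s) / √(2 × 1.67 × 10^-27 kg × 1.602 × 10^-19 C × 47748.0 V)
λ = 1.31 × 10^-13 m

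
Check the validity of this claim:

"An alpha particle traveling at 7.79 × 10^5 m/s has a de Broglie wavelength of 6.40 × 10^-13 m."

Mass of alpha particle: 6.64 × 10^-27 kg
False

The claim is incorrect.

Using λ = h/(mv):
λ = (6.626 × 10^-34 J·s) / (6.64 × 10^-27 kg × 7.79 × 10^5 m/s)
λ = 1.28 × 10^-13 m

The actual wavelength differs from the claimed 6.40 × 10^-13 m.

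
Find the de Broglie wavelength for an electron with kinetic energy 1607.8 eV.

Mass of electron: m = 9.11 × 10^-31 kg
3.06 × 10^-11 m

Using λ = h/√(2mKE):

First convert KE to Joules: KE = 1607.8 eV = 2.576 × 10^-16 J

λ = h/√(2mKE)
λ = (6.626 × 10^-34 J·s) / √(2 × 9.11 × 10^-31 kg × 2.576 × 10^-16 J)
λ = 3.06 × 10^-11 m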